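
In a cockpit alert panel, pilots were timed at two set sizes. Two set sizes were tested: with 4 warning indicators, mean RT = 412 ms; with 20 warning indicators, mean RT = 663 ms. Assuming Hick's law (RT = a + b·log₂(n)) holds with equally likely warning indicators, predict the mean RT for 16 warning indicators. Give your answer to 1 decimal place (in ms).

Solve the two-equation system in a and b:
  b = (663 − 412) / (log₂ 20 − log₂ 4) = 251 / (4.3219 − 2) = 108.100 ms/bit
  a = 412 − 108.100 × 2 = 195.800 ms
Then RT(16) = 195.800 + 108.100 × log₂ 16 = 195.800 + 108.100 × 4 ≈ 628.200 ms.

628.2 ms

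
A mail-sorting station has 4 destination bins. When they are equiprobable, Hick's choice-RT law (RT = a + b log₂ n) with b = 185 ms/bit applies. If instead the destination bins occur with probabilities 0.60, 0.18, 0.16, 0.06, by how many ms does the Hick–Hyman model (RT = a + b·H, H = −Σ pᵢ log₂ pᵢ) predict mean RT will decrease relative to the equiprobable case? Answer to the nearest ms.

83 ms

The RT saving is b·ΔH. Equiprobable H₀ = log₂(4) = 2.0000 bits; with the given probabilities H = 1.5540 bits.
b·(H₀ − H) = 185 × (2.0000 − 1.5540) = 82.50 ms.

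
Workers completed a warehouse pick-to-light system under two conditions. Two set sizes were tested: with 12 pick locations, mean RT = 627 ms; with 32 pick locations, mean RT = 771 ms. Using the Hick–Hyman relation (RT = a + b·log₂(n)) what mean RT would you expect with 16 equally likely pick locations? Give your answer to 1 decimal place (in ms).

669.2 ms

With log₂ n on the abscissa the relation is linear; from the two conditions:
  b = (771 − 627) / (log₂ 32 − log₂ 12) = 144 / (5 − 3.5850) = 101.764 ms/bit
  a = 627 − 101.764 × 3.5850 = 262.180 ms
Then RT(16) = 262.180 + 101.764 × log₂ 16 = 262.180 + 101.764 × 4 ≈ 669.236 ms.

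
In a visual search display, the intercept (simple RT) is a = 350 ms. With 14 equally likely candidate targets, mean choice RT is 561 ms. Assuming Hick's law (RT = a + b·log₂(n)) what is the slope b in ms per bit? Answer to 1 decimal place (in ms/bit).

55.4 ms/bit

b = (561 − 350) / log₂(14) = 211 / 3.8074 = 55.419 ms/bit.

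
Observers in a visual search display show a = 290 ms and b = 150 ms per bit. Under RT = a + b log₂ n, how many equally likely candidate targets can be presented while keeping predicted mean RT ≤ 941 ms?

20

Information budget: (941 − 290)/150 = 4.3400 bits, so n ≤ 2^4.3400 = 20.252 → at most 20.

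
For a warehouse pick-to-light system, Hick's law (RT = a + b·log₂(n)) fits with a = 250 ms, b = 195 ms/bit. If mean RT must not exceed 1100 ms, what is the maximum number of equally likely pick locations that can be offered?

195·log₂ n ≤ 1100 − 250 = 850, giving log₂ n ≤ 4.3590 and n ≤ 20.520. The largest whole number is 20.

20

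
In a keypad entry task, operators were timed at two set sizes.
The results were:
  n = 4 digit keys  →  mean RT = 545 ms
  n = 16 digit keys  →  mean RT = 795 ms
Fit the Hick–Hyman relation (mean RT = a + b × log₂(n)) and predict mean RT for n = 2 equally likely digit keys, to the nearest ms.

With log₂ n on the abscissa the relation is linear; from the two conditions:
  b = (795 − 545) / (log₂ 16 − log₂ 4) = 250 / (4 − 2) = 125 ms/bit
  a = 545 − 125 × 2 = 295 ms
Then RT(2) = 295 + 125 × log₂ 2 = 295 + 125 × 1 ≈ 420.000 ms.

420 ms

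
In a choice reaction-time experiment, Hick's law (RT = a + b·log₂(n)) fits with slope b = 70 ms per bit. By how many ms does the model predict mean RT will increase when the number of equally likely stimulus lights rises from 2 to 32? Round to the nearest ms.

ΔRT = (a + b log₂ n₂) − (a + b log₂ n₁) = b·(log₂ n₂ − log₂ n₁).
log₂(32) − log₂(2) = log₂(32/2) = log₂(16) = 4.
ΔRT = 70 × 4.0000 = 280.000 ms.

280 ms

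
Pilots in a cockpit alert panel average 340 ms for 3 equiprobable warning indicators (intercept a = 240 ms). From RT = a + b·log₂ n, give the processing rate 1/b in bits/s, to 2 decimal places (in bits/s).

b = (340 − 240)/log₂ 3 = 100/1.5850 = 63.093 ms per bit = 0.06309 s/bit; the reciprocal is 15.850 bits/s.

15.85 bits/s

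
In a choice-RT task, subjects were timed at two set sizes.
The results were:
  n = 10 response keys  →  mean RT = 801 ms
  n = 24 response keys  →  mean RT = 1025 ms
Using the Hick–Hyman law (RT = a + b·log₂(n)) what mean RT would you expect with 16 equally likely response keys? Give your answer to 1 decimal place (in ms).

With log₂ n on the abscissa the relation is linear; from the two conditions:
  b = (1025 − 801) / (log₂ 24 − log₂ 10) = 224 / (4.5850 − 3.3219) = 177.351 ms/bit
  a = 801 − 177.351 × 3.3219 = 211.854 ms
Then RT(16) = 211.854 + 177.351 × log₂ 16 = 211.854 + 177.351 × 4 ≈ 921.257 ms.

921.3 ms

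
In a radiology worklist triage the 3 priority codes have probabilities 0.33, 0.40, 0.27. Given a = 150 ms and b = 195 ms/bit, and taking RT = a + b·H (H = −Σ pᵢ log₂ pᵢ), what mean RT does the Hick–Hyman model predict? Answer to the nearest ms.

H = 0.33·log₂(1/0.33) + 0.40·log₂(1/0.40) + 0.27·log₂(1/0.27) = 1.5666 bits.
RT = 150 + 195 × 1.5666 = 455.49 ms.

455 ms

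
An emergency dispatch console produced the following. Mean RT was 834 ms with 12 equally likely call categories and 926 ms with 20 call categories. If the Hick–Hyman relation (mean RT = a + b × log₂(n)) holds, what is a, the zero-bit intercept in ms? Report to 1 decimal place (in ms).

Slope: b = (926 − 834) / (log₂ 20 − log₂ 12) = 92/0.7370 = 124.836 ms/bit.
a = RT₁ − b·log₂ n₁ = 834 − 124.836 × 3.5850 = 386.467 ms.

386.5 ms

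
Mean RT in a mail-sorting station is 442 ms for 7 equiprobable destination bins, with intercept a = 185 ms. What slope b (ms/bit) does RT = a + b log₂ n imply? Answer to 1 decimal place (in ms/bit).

91.5 ms/bit

7 alternatives carry log₂ 7 = 2.8074 bits; the choice cost is 442 − 185 = 257 ms, so b = 257/2.8074 = 91.545 ms/bit.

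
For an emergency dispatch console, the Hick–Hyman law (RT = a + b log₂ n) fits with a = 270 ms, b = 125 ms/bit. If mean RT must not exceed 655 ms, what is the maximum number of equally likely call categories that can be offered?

Information budget: (655 − 270)/125 = 3.0800 bits, so n ≤ 2^3.0800 = 8.456 → at most 8.

8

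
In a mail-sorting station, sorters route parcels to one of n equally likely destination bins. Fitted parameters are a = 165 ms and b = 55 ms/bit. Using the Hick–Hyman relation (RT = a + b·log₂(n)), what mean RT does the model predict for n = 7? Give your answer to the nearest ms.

319 ms

log₂(7) = 2.8074 bits, so RT = 165 + 55 × 2.8074 ≈ 319.405 ms.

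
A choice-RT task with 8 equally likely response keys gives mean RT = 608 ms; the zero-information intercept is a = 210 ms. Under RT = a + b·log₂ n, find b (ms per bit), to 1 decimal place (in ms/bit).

132.7 ms/bit

b = (608 − 210) / log₂(8) = 398 / 3 = 132.667 ms/bit.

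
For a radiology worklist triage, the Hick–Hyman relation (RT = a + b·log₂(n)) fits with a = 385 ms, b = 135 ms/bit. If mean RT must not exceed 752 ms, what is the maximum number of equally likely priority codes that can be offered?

6

135·log₂ n ≤ 752 − 385 = 367, giving log₂ n ≤ 2.7185 and n ≤ 6.582. The largest whole number is 6.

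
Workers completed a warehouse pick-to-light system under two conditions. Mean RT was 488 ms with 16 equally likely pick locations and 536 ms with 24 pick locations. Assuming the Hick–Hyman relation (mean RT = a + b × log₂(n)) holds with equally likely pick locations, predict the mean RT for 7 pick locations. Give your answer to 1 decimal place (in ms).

390.1 ms

RT is linear in log₂ n, so two points fix the line:
  b = (536 − 488) / (log₂ 24 − log₂ 16) = 48 / (4.5850 − 4) = 82.057 ms/bit
  a = 488 − 82.057 × 4 = 159.774 ms
Then RT(7) = 159.774 + 82.057 × log₂ 7 = 159.774 + 82.057 × 2.8074 ≈ 390.136 ms.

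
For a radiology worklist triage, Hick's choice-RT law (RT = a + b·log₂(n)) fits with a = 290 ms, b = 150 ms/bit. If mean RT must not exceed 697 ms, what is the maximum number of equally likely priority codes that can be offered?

6

150·log₂ n ≤ 697 − 290 = 407, giving log₂ n ≤ 2.7133 and n ≤ 6.558. The largest whole number is 6.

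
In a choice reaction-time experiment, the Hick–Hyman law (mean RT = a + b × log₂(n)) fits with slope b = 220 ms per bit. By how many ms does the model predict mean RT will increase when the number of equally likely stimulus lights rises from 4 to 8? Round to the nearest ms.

220 ms

ΔRT = (a + b log₂ n₂) − (a + b log₂ n₁) = b·(log₂ n₂ − log₂ n₁).
log₂(8) − log₂(4) = log₂(8/4) = log₂(2) = 1.
ΔRT = 220 × 1.0000 = 220.000 ms.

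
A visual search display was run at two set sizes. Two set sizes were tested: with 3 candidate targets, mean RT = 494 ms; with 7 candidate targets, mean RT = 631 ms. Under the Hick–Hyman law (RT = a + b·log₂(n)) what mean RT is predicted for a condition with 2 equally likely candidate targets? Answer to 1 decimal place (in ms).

428.4 ms

Fit slope and intercept:
  b = (631 − 494) / (log₂ 7 − log₂ 3) = 137 / (2.8074 − 1.5850) = 112.075 ms/bit
  a = 494 − 112.075 × 1.5850 = 316.365 ms
Then RT(2) = 316.365 + 112.075 × log₂ 2 = 316.365 + 112.075 × 1 ≈ 428.440 ms.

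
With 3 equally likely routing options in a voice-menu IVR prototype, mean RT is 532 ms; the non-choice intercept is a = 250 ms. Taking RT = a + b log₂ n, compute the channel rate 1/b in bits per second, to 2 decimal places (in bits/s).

5.62 bits/s

Choice component = 532 − 250 = 282 ms over log₂(3) = 1.5850 bits.
b = 282 / 1.5850 = 177.922 ms/bit, so 1/b = 5.620 bits/s.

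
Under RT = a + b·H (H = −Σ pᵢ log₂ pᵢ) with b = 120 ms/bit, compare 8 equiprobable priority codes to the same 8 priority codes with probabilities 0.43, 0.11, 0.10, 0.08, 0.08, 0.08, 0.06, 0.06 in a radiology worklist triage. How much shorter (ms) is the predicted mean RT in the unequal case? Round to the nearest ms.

The RT saving is b·ΔH. Equiprobable H₀ = log₂(8) = 3.0000 bits; with the given probabilities H = 2.5676 bits.
b·(H₀ − H) = 120 × (3.0000 − 2.5676) = 51.88 ms.

52 ms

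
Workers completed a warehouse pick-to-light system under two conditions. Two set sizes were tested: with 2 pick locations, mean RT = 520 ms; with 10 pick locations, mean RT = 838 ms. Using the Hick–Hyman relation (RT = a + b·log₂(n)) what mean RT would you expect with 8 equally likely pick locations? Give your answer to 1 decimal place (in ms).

Fit slope and intercept:
  b = (838 − 520) / (log₂ 10 − log₂ 2) = 318 / (3.3219 − 1) = 136.955 ms/bit
  a = 520 − 136.955 × 1 = 383.045 ms
Then RT(8) = 383.045 + 136.955 × log₂ 8 = 383.045 + 136.955 × 3 ≈ 793.910 ms.

793.9 ms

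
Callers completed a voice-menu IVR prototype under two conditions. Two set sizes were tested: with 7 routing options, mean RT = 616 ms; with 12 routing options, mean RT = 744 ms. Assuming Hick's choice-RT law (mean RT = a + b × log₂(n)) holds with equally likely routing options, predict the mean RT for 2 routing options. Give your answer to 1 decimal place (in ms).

318.5 ms

With log₂ n on the abscissa the relation is linear; from the two conditions:
  b = (744 − 616) / (log₂ 12 − log₂ 7) = 128 / (3.5850 − 2.8074) = 164.607 ms/bit
  a = 616 − 164.607 × 2.8074 = 153.888 ms
Then RT(2) = 153.888 + 164.607 × log₂ 2 = 153.888 + 164.607 × 1 ≈ 318.496 ms.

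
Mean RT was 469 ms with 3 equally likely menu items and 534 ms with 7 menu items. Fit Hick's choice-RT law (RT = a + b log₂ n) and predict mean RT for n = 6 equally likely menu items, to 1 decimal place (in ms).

522.2 ms

With log₂ n on the abscissa the relation is linear; from the two conditions:
  b = (534 − 469) / (log₂ 7 − log₂ 3) = 65 / (2.8074 − 1.5850) = 53.174 ms/bit
  a = 469 − 53.174 × 1.5850 = 384.721 ms
Then RT(6) = 384.721 + 53.174 × log₂ 6 = 384.721 + 53.174 × 2.5850 ≈ 522.174 ms.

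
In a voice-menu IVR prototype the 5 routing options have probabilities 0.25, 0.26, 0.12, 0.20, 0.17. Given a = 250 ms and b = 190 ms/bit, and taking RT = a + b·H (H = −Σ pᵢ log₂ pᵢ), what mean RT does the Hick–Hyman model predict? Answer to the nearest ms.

H = 0.25·log₂(1/0.25) + 0.26·log₂(1/0.26) + 0.12·log₂(1/0.12) + 0.20·log₂(1/0.20) + 0.17·log₂(1/0.17) = 2.2713 bits.
RT = 250 + 190 × 2.2713 = 681.55 ms.

682 ms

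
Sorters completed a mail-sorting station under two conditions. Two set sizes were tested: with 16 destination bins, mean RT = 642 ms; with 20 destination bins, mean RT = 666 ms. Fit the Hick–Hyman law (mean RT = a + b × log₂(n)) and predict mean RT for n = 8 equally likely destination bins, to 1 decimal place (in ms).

567.4 ms

Fit slope and intercept:
  b = (666 − 642) / (log₂ 20 − log₂ 16) = 24 / (4.3219 − 4) = 74.551 ms/bit
  a = 642 − 74.551 × 4 = 343.797 ms
Then RT(8) = 343.797 + 74.551 × log₂ 8 = 343.797 + 74.551 × 3 ≈ 567.449 ms.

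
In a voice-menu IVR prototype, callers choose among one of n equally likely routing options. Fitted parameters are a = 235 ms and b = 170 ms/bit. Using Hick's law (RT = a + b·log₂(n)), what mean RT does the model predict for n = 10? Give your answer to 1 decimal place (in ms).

log₂(10) = 3.3219 bits, so RT = 235 + 170 × 3.3219 ≈ 799.728 ms.

799.7 ms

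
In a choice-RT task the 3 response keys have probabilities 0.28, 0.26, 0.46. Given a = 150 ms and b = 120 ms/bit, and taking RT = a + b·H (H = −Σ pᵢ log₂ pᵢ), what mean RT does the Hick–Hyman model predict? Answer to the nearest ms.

334 ms

Entropy contributions −pᵢ log₂ pᵢ: 0.5142, 0.5053, 0.5153; sum H = 1.5348 bits.
RT = a + bH = 150 + 120·1.5348 = 334.18 ms.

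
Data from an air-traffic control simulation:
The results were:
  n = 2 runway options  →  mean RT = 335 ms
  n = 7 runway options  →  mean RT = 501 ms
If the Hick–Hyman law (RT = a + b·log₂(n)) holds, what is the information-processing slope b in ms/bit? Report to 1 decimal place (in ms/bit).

The slope on a log₂ axis is (501 − 335) / (2.8074 − 1) = 91.847 ms/bit.

91.8 ms/bit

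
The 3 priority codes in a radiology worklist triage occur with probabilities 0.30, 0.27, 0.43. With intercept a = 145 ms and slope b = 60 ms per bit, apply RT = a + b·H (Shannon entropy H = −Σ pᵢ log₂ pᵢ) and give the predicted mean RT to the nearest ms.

Entropy contributions −pᵢ log₂ pᵢ: 0.5211, 0.5100, 0.5236; sum H = 1.5547 bits.
RT = a + bH = 145 + 60·1.5547 = 238.28 ms.

238 ms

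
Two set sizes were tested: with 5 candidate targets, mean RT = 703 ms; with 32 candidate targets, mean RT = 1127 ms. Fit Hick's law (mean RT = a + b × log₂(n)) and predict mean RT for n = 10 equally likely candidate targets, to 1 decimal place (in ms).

861.3 ms

With log₂ n on the abscissa the relation is linear; from the two conditions:
  b = (1127 − 703) / (log₂ 32 − log₂ 5) = 424 / (5 − 2.3219) = 158.323 ms/bit
  a = 703 − 158.323 × 2.3219 = 335.386 ms
Then RT(10) = 335.386 + 158.323 × log₂ 10 = 335.386 + 158.323 × 3.3219 ≈ 861.323 ms.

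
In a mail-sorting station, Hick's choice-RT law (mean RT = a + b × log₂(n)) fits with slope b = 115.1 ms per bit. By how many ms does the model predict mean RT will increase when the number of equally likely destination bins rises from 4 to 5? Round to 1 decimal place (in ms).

ΔRT = (a + b log₂ n₂) − (a + b log₂ n₁) = b·(log₂ n₂ − log₂ n₁).
log₂(5) − log₂(4) = 2.3219 − 2 = 0.3219.
ΔRT = 115.1 × 0.3219 = 37.054 ms.

37.1 ms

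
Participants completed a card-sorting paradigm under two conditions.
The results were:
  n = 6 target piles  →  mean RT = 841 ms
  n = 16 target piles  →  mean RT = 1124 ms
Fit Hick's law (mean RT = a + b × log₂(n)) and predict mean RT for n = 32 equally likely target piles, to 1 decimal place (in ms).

1324.0 ms

With log₂ n on the abscissa the relation is linear; from the two conditions:
  b = (1124 − 841) / (log₂ 16 − log₂ 6) = 283 / (4 − 2.5850) = 199.995 ms/bit
  a = 841 − 199.995 × 2.5850 = 324.021 ms
Then RT(32) = 324.021 + 199.995 × log₂ 32 = 324.021 + 199.995 × 5 ≈ 1323.995 ms.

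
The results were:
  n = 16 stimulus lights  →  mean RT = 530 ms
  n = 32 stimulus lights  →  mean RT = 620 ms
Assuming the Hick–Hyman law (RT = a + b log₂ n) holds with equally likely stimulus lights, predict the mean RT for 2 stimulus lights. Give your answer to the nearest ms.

260 ms

RT is linear in log₂ n, so two points fix the line:
  b = (620 − 530) / (log₂ 32 − log₂ 16) = 90 / (5 − 4) = 90 ms/bit
  a = 530 − 90 × 4 = 170 ms
Then RT(2) = 170 + 90 × log₂ 2 = 170 + 90 × 1 ≈ 260.000 ms.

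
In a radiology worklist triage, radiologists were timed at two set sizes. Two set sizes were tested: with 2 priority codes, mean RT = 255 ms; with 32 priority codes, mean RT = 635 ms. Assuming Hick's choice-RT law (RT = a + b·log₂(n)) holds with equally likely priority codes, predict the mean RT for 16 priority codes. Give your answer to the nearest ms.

540 ms

Fit slope and intercept:
  b = (635 − 255) / (log₂ 32 − log₂ 2) = 380 / (5 − 1) = 95 ms/bit
  a = 255 − 95 × 1 = 160 ms
Then RT(16) = 160 + 95 × log₂ 16 = 160 + 95 × 4 ≈ 540.000 ms.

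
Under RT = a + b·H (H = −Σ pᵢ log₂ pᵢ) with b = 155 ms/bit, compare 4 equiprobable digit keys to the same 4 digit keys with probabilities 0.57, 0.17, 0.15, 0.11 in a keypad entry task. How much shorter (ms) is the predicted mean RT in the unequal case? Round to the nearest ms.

The RT saving is b·ΔH. Equiprobable H₀ = log₂(4) = 2.0000 bits; with the given probabilities H = 1.6577 bits.
b·(H₀ − H) = 155 × (2.0000 − 1.6577) = 53.06 ms.

53 ms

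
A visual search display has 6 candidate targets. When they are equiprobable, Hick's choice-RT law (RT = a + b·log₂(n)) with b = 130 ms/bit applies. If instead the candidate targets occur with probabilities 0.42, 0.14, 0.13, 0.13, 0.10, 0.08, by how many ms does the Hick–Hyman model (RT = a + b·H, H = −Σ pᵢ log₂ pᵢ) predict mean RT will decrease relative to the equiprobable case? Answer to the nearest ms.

Equiprobable entropy H₀ = log₂ 6 = 2.5850 bits.
Skewed entropy H = −Σ pᵢ log₂ pᵢ = 2.3117 bits.
ΔRT = b·(H₀ − H) = 130 × 0.2732 = 35.52 ms.

36 ms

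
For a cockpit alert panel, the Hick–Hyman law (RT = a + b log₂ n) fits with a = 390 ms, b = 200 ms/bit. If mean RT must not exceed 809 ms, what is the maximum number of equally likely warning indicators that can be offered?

200·log₂ n ≤ 809 − 390 = 419, giving log₂ n ≤ 2.0950 and n ≤ 4.272. The largest whole number is 4.

4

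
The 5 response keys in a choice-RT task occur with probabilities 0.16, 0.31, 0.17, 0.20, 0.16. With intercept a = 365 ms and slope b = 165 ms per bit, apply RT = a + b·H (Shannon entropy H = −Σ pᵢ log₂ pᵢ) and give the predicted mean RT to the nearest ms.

Entropy contributions −pᵢ log₂ pᵢ: 0.4230, 0.5238, 0.4346, 0.4644, 0.4230; sum H = 2.2688 bits.
RT = a + bH = 365 + 165·2.2688 = 739.35 ms.

739 ms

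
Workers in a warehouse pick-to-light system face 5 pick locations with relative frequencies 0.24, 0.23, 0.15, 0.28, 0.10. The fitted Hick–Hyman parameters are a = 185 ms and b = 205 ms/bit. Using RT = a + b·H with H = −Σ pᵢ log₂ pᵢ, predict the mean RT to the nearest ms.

H = 0.24·log₂(1/0.24) + 0.23·log₂(1/0.23) + 0.15·log₂(1/0.15) + 0.28·log₂(1/0.28) + 0.10·log₂(1/0.10) = 2.2388 bits.
RT = 185 + 205 × 2.2388 = 643.95 ms.

644 ms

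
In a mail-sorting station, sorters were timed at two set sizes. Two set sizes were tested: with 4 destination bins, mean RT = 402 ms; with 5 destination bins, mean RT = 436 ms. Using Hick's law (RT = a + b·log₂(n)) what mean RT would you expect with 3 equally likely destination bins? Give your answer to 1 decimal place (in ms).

With log₂ n on the abscissa the relation is linear; from the two conditions:
  b = (436 − 402) / (log₂ 5 − log₂ 4) = 34 / (2.3219 − 2) = 105.614 ms/bit
  a = 402 − 105.614 × 2 = 190.773 ms
Then RT(3) = 190.773 + 105.614 × log₂ 3 = 190.773 + 105.614 × 1.5850 ≈ 358.166 ms.

358.2 ms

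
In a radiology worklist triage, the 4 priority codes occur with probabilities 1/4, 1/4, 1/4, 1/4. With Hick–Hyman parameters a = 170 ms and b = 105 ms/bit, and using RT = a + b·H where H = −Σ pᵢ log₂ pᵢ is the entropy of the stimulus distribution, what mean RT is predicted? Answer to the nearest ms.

380 ms

Each term −pᵢ log₂ pᵢ: 0.25·2 + 0.25·2 + 0.25·2 + 0.25·2; summed, H = 2.000 bits.
Mean RT = a + bH = 170 + 105·2.000 = 380.00 ms.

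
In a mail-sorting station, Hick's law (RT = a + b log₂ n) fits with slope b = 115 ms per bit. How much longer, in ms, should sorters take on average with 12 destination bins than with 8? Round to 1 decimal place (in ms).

The intercept a cancels: ΔRT = b·(log₂ n₂ − log₂ n₁) = b·log₂(n₂/n₁).
log₂(12) − log₂(8) = 3.5850 − 3 = 0.5850.
ΔRT = 115 × 0.5850 = 67.271 ms.

67.3 ms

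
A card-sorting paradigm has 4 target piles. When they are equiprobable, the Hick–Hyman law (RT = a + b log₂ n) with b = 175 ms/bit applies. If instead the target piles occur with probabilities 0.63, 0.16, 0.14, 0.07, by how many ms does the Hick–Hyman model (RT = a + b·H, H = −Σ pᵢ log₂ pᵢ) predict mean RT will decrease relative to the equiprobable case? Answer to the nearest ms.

The RT saving is b·ΔH. Equiprobable H₀ = log₂(4) = 2.0000 bits; with the given probabilities H = 1.5086 bits.
b·(H₀ − H) = 175 × (2.0000 − 1.5086) = 85.99 ms.

86 ms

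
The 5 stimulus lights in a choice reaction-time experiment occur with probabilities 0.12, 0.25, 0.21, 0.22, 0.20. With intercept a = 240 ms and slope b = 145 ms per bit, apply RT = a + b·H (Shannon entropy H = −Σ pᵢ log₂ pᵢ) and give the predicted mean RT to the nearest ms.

571 ms

Entropy contributions −pᵢ log₂ pᵢ: 0.3671, 0.5000, 0.4728, 0.4806, 0.4644; sum H = 2.2848 bits.
RT = a + bH = 240 + 145·2.2848 = 571.30 ms.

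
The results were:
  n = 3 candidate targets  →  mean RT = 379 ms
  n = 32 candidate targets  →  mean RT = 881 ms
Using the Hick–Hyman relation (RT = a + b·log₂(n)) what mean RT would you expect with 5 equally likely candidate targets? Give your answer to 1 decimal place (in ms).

With log₂ n on the abscissa the relation is linear; from the two conditions:
  b = (881 − 379) / (log₂ 32 − log₂ 3) = 502 / (5 − 1.5850) = 146.997 ms/bit
  a = 379 − 146.997 × 1.5850 = 146.015 ms
Then RT(5) = 146.015 + 146.997 × log₂ 5 = 146.015 + 146.997 × 2.3219 ≈ 487.332 ms.

487.3 ms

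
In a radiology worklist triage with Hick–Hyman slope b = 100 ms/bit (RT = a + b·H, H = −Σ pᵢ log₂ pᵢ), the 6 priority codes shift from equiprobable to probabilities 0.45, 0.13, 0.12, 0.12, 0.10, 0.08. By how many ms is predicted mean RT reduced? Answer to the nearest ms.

33 ms

The RT saving is b·ΔH. Equiprobable H₀ = log₂(6) = 2.5850 bits; with the given probabilities H = 2.2589 bits.
b·(H₀ − H) = 100 × (2.5850 − 2.2589) = 32.61 ms.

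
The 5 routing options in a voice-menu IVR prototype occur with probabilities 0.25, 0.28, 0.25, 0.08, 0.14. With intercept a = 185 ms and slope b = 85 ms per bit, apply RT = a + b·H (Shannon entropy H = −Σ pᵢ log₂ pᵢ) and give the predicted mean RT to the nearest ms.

372 ms

H = 0.25·log₂(1/0.25) + 0.28·log₂(1/0.28) + 0.25·log₂(1/0.25) + 0.08·log₂(1/0.08) + 0.14·log₂(1/0.14) = 2.2028 bits.
RT = 185 + 85 × 2.2028 = 372.24 ms.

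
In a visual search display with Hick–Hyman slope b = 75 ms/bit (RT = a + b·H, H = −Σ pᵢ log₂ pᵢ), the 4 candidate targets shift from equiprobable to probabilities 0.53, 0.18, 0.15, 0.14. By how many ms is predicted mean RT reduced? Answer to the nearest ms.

20 ms

The RT saving is b·ΔH. Equiprobable H₀ = log₂(4) = 2.0000 bits; with the given probabilities H = 1.7384 bits.
b·(H₀ − H) = 75 × (2.0000 − 1.7384) = 19.62 ms.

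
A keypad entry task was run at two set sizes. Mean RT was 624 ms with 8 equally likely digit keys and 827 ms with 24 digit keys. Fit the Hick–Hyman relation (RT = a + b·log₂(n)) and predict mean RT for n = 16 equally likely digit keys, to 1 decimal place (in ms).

752.1 ms

RT is linear in log₂ n, so two points fix the line:
  b = (827 − 624) / (log₂ 24 − log₂ 8) = 203 / (4.5850 − 3) = 128.079 ms/bit
  a = 624 − 128.079 × 3 = 239.764 ms
Then RT(16) = 239.764 + 128.079 × log₂ 16 = 239.764 + 128.079 × 4 ≈ 752.079 ms.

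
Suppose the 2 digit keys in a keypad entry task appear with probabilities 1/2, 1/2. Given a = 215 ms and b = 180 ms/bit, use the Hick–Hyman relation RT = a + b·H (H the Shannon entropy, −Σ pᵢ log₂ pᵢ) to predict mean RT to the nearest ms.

H = −Σ pᵢ log₂ pᵢ = 0.5·1 + 0.5·1 = 1.000 bits.
RT = 215 + 180 × 1.000 = 395.00 ms.

395 ms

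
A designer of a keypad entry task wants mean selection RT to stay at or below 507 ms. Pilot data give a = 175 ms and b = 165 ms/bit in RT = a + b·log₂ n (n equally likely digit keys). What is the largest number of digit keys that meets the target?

4

Set 175 + 165·log₂ n ≤ 507 → log₂ n ≤ (507 − 175)/165 = 2.0121.
So n ≤ 2^2.0121 = 4.034; the largest integer n is 4.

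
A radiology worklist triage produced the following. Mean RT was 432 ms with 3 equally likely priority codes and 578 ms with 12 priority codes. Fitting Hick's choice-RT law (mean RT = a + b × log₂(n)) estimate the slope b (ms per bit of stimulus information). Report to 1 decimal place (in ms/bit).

73.0 ms/bit

Slope: b = (578 − 432) / (log₂ 12 − log₂ 3) = 146/2.0000 = 73.000 ms/bit.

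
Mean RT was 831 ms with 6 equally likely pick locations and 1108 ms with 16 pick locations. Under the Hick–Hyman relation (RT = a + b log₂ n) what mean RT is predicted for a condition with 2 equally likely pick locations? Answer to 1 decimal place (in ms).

With log₂ n on the abscissa the relation is linear; from the two conditions:
  b = (1108 − 831) / (log₂ 16 − log₂ 6) = 277 / (4 − 2.5850) = 195.755 ms/bit
  a = 831 − 195.755 × 2.5850 = 324.982 ms
Then RT(2) = 324.982 + 195.755 × log₂ 2 = 324.982 + 195.755 × 1 ≈ 520.736 ms.

520.7 ms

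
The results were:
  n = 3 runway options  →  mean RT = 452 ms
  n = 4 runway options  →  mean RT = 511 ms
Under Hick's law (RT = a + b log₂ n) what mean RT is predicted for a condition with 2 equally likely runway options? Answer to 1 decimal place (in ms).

Fit slope and intercept:
  b = (511 − 452) / (log₂ 4 − log₂ 3) = 59 / (2 − 1.5850) = 142.156 ms/bit
  a = 452 − 142.156 × 1.5850 = 226.688 ms
Then RT(2) = 226.688 + 142.156 × log₂ 2 = 226.688 + 142.156 × 1 ≈ 368.844 ms.

368.8 ms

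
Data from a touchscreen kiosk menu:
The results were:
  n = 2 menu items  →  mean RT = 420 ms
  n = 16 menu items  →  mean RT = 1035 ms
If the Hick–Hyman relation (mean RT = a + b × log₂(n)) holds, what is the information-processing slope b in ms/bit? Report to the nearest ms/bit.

205 ms/bit

b = (RT₂ − RT₁)/(log₂ n₂ − log₂ n₁) = (1035 − 420)/(4 − 1) = 205 ms/bit.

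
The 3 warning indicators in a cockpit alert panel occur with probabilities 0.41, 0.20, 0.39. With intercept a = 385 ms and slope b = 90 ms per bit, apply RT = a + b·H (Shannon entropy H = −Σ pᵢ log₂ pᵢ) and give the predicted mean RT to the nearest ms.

522 ms

Entropy contributions −pᵢ log₂ pᵢ: 0.5274, 0.4644, 0.5298; sum H = 1.5216 bits.
RT = a + bH = 385 + 90·1.5216 = 521.94 ms.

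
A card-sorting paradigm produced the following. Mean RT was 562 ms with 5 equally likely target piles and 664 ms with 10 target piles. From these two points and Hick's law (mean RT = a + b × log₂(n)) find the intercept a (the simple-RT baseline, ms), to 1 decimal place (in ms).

325.2 ms

b = (RT₂ − RT₁)/(log₂ n₂ − log₂ n₁) = (664 − 562)/(3.3219 − 2.3219) = 102.000 ms/bit.
a = RT₁ − b·log₂ n₁ = 562 − 102.000 × 2.3219 = 325.163 ms.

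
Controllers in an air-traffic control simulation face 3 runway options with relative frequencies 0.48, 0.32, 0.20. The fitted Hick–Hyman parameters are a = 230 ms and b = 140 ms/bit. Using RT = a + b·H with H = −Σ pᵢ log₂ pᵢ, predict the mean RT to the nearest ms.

H = 0.48·log₂(1/0.48) + 0.32·log₂(1/0.32) + 0.20·log₂(1/0.20) = 1.4987 bits.
RT = 230 + 140 × 1.4987 = 439.82 ms.

440 ms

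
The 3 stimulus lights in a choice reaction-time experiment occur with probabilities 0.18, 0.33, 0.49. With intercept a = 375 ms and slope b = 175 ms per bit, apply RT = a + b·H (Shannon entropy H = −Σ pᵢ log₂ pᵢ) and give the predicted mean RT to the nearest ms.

634 ms

Entropy contributions −pᵢ log₂ pᵢ: 0.4453, 0.5278, 0.5043; sum H = 1.4774 bits.
RT = a + bH = 375 + 175·1.4774 = 633.55 ms.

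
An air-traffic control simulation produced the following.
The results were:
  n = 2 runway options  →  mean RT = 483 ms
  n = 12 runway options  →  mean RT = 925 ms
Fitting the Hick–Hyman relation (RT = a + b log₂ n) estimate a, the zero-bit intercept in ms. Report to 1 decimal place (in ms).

312.0 ms

Slope: b = (925 − 483) / (log₂ 12 − log₂ 2) = 442/2.5850 = 170.989 ms/bit.
a = RT₁ − b·log₂ n₁ = 483 − 170.989 × 1 = 312.011 ms.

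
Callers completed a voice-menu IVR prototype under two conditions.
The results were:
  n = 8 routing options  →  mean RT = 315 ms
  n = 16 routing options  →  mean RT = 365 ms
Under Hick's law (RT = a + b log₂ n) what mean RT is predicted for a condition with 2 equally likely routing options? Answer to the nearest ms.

215 ms

Solve the two-equation system in a and b:
  b = (365 − 315) / (log₂ 16 − log₂ 8) = 50 / (4 − 3) = 50 ms/bit
  a = 315 − 50 × 3 = 165 ms
Then RT(2) = 165 + 50 × log₂ 2 = 165 + 50 × 1 ≈ 215.000 ms.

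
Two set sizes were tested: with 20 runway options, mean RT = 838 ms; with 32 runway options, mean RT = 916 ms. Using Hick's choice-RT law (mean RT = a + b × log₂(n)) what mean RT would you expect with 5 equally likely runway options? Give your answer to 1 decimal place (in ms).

607.9 ms

RT is linear in log₂ n, so two points fix the line:
  b = (916 − 838) / (log₂ 32 − log₂ 20) = 78 / (5 − 4.3219) = 115.032 ms/bit
  a = 838 − 115.032 × 4.3219 = 340.840 ms
Then RT(5) = 340.840 + 115.032 × log₂ 5 = 340.840 + 115.032 × 2.3219 ≈ 607.936 ms.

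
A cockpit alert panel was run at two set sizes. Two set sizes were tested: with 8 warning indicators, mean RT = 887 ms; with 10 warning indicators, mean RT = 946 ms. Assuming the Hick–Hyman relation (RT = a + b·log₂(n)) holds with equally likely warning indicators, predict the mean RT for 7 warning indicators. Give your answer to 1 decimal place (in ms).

851.7 ms

RT is linear in log₂ n, so two points fix the line:
  b = (946 − 887) / (log₂ 10 − log₂ 8) = 59 / (3.3219 − 3) = 183.271 ms/bit
  a = 887 − 183.271 × 3 = 337.188 ms
Then RT(7) = 337.188 + 183.271 × log₂ 7 = 337.188 + 183.271 × 2.8074 ≈ 851.694 ms.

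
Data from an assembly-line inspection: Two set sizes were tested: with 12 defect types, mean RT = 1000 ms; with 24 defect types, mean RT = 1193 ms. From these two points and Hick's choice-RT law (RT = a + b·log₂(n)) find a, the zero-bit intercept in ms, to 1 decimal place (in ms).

b = (RT₂ − RT₁)/(log₂ n₂ − log₂ n₁) = (1193 − 1000)/(4.5850 − 3.5850) = 193.000 ms/bit.
Intercept: a = 1000 − 193.000·log₂(12) = 308.102 ms.

308.1 ms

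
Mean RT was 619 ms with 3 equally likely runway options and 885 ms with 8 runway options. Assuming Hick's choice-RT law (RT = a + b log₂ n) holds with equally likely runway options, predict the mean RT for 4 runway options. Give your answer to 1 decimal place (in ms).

697.0 ms

Fit slope and intercept:
  b = (885 − 619) / (log₂ 8 − log₂ 3) = 266 / (3 − 1.5850) = 187.981 ms/bit
  a = 619 − 187.981 × 1.5850 = 321.057 ms
Then RT(4) = 321.057 + 187.981 × log₂ 4 = 321.057 + 187.981 × 2 ≈ 697.019 ms.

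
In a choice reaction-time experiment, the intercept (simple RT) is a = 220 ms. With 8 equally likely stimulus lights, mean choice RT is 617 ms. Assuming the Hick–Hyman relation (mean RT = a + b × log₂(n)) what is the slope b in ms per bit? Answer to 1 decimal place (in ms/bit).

132.3 ms/bit

log₂(8) = 3 bits.
b = (RT − a)/log₂ n = (617 − 220) / 3 = 132.333 ms/bit.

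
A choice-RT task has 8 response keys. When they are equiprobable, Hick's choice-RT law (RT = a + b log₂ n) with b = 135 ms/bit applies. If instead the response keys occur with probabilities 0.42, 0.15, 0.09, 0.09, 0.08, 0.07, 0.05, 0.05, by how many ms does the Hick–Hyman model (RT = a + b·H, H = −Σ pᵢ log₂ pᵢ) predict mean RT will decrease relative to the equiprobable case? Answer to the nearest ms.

Equiprobable entropy H₀ = log₂ 8 = 3.0000 bits.
Skewed entropy H = −Σ pᵢ log₂ pᵢ = 2.5538 bits.
ΔRT = b·(H₀ − H) = 135 × 0.4462 = 60.24 ms.

60 ms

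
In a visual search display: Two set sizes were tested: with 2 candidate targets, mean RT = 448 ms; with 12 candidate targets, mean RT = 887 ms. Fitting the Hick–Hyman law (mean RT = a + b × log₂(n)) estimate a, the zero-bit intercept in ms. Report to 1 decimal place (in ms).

278.2 ms

The slope on a log₂ axis is (887 − 448) / (3.5850 − 1) = 169.828 ms/bit.
a = RT₁ − b·log₂ n₁ = 448 − 169.828 × 1 = 278.172 ms.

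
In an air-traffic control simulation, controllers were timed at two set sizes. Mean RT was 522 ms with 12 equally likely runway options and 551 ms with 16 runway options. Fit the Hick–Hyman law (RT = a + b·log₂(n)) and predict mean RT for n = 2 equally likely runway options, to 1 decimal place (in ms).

RT is linear in log₂ n, so two points fix the line:
  b = (551 − 522) / (log₂ 16 − log₂ 12) = 29 / (4 − 3.5850) = 69.873 ms/bit
  a = 522 − 69.873 × 3.5850 = 271.507 ms
Then RT(2) = 271.507 + 69.873 × log₂ 2 = 271.507 + 69.873 × 1 ≈ 341.380 ms.

341.4 ms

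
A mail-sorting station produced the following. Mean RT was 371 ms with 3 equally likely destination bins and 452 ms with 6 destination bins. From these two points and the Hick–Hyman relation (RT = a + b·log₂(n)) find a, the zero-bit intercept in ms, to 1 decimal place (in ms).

242.6 ms

The slope on a log₂ axis is (452 − 371) / (2.5850 − 1.5850) = 81.000 ms/bit.
a = RT₁ − b·log₂ n₁ = 371 − 81.000 × 1.5850 = 242.618 ms.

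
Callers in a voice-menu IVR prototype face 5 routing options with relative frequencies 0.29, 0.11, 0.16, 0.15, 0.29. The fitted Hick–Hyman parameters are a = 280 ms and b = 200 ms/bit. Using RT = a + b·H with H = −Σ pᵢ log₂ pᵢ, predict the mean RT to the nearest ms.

724 ms

Entropy contributions −pᵢ log₂ pᵢ: 0.5179, 0.3503, 0.4230, 0.4105, 0.5179; sum H = 2.2197 bits.
RT = a + bH = 280 + 200·2.2197 = 723.93 ms.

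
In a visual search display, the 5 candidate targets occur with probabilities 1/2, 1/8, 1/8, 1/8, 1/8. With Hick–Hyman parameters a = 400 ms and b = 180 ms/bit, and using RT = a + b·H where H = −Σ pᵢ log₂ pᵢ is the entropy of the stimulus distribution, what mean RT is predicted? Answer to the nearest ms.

H = −Σ pᵢ log₂ pᵢ = 0.5·1 + 0.125·3 + 0.125·3 + 0.125·3 + 0.125·3 = 2.000 bits.
RT = 400 + 180 × 2.000 = 760.00 ms.

760 ms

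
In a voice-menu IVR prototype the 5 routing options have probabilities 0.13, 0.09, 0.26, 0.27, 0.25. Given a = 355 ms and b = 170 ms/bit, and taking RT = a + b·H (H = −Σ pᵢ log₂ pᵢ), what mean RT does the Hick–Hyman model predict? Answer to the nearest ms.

731 ms

Entropy contributions −pᵢ log₂ pᵢ: 0.3826, 0.3127, 0.5053, 0.5100, 0.5000; sum H = 2.2106 bits.
RT = a + bH = 355 + 170·2.2106 = 730.80 ms.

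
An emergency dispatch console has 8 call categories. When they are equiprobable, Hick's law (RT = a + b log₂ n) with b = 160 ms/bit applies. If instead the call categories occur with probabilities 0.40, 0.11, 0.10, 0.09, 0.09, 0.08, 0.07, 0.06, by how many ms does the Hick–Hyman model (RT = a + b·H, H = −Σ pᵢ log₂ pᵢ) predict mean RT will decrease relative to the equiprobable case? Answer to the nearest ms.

The RT saving is b·ΔH. Equiprobable H₀ = log₂(8) = 3.0000 bits; with the given probabilities H = 2.6402 bits.
b·(H₀ − H) = 160 × (3.0000 − 2.6402) = 57.58 ms.

58 ms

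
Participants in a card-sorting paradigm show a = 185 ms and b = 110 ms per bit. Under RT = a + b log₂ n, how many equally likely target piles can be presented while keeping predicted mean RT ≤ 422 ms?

110·log₂ n ≤ 422 − 185 = 237, giving log₂ n ≤ 2.1545 and n ≤ 4.452. The largest whole number is 4.

4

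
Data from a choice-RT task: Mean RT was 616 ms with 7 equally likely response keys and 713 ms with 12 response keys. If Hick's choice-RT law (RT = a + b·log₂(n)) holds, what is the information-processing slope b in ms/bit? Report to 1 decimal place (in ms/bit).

The slope on a log₂ axis is (713 − 616) / (3.5850 − 2.8074) = 124.742 ms/bit.

124.7 ms/bit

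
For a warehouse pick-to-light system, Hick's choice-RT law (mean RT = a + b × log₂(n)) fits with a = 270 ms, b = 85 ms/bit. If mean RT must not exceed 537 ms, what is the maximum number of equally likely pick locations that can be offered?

8

Set 270 + 85·log₂ n ≤ 537 → log₂ n ≤ (537 − 270)/85 = 3.1412.
So n ≤ 2^3.1412 = 8.822; the largest integer n is 8.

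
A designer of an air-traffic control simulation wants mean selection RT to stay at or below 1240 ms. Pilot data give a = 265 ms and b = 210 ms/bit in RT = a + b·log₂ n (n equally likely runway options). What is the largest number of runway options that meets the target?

210·log₂ n ≤ 1240 − 265 = 975, giving log₂ n ≤ 4.6429 and n ≤ 24.983. The largest whole number is 24.

24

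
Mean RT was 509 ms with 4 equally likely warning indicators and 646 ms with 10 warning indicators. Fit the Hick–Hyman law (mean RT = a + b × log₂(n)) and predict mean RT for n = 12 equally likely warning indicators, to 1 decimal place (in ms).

Solve the two-equation system in a and b:
  b = (646 − 509) / (log₂ 10 − log₂ 4) = 137 / (3.3219 − 2) = 103.636 ms/bit
  a = 509 − 103.636 × 2 = 301.727 ms
Then RT(12) = 301.727 + 103.636 × log₂ 12 = 301.727 + 103.636 × 3.5850 ≈ 673.260 ms.

673.3 ms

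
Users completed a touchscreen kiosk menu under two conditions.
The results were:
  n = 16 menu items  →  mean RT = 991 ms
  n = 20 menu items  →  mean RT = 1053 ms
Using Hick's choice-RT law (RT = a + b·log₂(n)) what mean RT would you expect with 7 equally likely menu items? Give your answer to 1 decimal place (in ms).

Fit slope and intercept:
  b = (1053 − 991) / (log₂ 20 − log₂ 16) = 62 / (4.3219 − 4) = 192.590 ms/bit
  a = 991 − 192.590 × 4 = 220.642 ms
Then RT(7) = 220.642 + 192.590 × log₂ 7 = 220.642 + 192.590 × 2.8074 ≈ 761.309 ms.

761.3 ms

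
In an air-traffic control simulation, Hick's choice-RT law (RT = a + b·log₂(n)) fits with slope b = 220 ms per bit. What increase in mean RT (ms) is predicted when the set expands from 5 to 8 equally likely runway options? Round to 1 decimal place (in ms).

149.2 ms

The intercept a cancels: ΔRT = b·(log₂ n₂ − log₂ n₁) = b·log₂(n₂/n₁).
log₂(8) − log₂(5) = 3 − 2.3219 = 0.6781.
ΔRT = 220 × 0.6781 = 149.176 ms.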